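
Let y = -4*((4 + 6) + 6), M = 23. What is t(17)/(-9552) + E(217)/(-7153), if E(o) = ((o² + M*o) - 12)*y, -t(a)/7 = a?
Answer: 31831477511/68325456 ≈ 465.88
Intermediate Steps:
t(a) = -7*a
y = -64 (y = -4*(10 + 6) = -4*16 = -64)
E(o) = 768 - 1472*o - 64*o² (E(o) = ((o² + 23*o) - 12)*(-64) = (-12 + o² + 23*o)*(-64) = 768 - 1472*o - 64*o²)
t(17)/(-9552) + E(217)/(-7153) = -7*17/(-9552) + (768 - 1472*217 - 64*217²)/(-7153) = -119*(-1/9552) + (768 - 319424 - 64*47089)*(-1/7153) = 119/9552 + (768 - 319424 - 3013696)*(-1/7153) = 119/9552 - 3332352*(-1/7153) = 119/9552 + 3332352/7153 = 31831477511/68325456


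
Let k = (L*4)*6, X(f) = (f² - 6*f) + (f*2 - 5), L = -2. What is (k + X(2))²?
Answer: 3249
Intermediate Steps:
X(f) = -5 + f² - 4*f (X(f) = (f² - 6*f) + (2*f - 5) = (f² - 6*f) + (-5 + 2*f) = -5 + f² - 4*f)
k = -48 (k = -2*4*6 = -8*6 = -48)
(k + X(2))² = (-48 + (-5 + 2² - 4*2))² = (-48 + (-5 + 4 - 8))² = (-48 - 9)² = (-57)² = 3249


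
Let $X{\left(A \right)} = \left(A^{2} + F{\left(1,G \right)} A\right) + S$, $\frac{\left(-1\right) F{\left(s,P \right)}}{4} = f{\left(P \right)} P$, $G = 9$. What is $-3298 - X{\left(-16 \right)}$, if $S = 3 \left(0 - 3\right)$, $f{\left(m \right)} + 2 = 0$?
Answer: $-2393$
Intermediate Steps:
$f{\left(m \right)} = -2$ ($f{\left(m \right)} = -2 + 0 = -2$)
$F{\left(s,P \right)} = 8 P$ ($F{\left(s,P \right)} = - 4 \left(- 2 P\right) = 8 P$)
$S = -9$ ($S = 3 \left(-3\right) = -9$)
$X{\left(A \right)} = -9 + A^{2} + 72 A$ ($X{\left(A \right)} = \left(A^{2} + 8 \cdot 9 A\right) - 9 = \left(A^{2} + 72 A\right) - 9 = -9 + A^{2} + 72 A$)
$-3298 - X{\left(-16 \right)} = -3298 - \left(-9 + \left(-16\right)^{2} + 72 \left(-16\right)\right) = -3298 - \left(-9 + 256 - 1152\right) = -3298 - -905 = -3298 + 905 = -2393$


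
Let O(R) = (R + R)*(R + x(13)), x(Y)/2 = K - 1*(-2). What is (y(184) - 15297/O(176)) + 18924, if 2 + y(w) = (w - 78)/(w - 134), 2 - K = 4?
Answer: 29309294631/1548800 ≈ 18924.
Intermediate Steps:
K = -2 (K = 2 - 1*4 = 2 - 4 = -2)
x(Y) = 0 (x(Y) = 2*(-2 - 1*(-2)) = 2*(-2 + 2) = 2*0 = 0)
O(R) = 2*R² (O(R) = (R + R)*(R + 0) = (2*R)*R = 2*R²)
y(w) = -2 + (-78 + w)/(-134 + w) (y(w) = -2 + (w - 78)/(w - 134) = -2 + (-78 + w)/(-134 + w))
(y(184) - 15297/O(176)) + 18924 = ((190 - 1*184)/(-134 + 184) - 15297/(2*176²)) + 18924 = ((190 - 184)/50 - 15297/(2*30976)) + 18924 = ((1/50)*6 - 15297/61952) + 18924 = (3/25 - 15297*1/61952) + 18924 = (3/25 - 15297/61952) + 18924 = -196569/1548800 + 18924 = 29309294631/1548800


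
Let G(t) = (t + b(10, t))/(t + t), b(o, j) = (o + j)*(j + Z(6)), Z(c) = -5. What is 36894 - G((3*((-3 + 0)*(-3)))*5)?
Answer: 1988479/54 ≈ 36824.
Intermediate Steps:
b(o, j) = (-5 + j)*(j + o) (b(o, j) = (o + j)*(j - 5) = (j + o)*(-5 + j) = (-5 + j)*(j + o))
G(t) = (-50 + t**2 + 6*t)/(2*t) (G(t) = (t + (t**2 - 5*t - 5*10 + t*10))/(t + t) = (t + (t**2 - 5*t - 50 + 10*t))/((2*t)) = (t + (-50 + t**2 + 5*t))*(1/(2*t)) = (-50 + t**2 + 6*t)*(1/(2*t)) = (-50 + t**2 + 6*t)/(2*t))
36894 - G((3*((-3 + 0)*(-3)))*5) = 36894 - (3 + ((3*((-3 + 0)*(-3)))*5)/2 - 25*(-1/(45*(-3 + 0)))) = 36894 - (3 + ((3*(-3*(-3)))*5)/2 - 25/((3*(-3*(-3)))*5)) = 36894 - (3 + ((3*9)*5)/2 - 25/((3*9)*5)) = 36894 - (3 + (27*5)/2 - 25/(27*5)) = 36894 - (3 + (1/2)*135 - 25/135) = 36894 - (3 + 135/2 - 25*1/135) = 36894 - (3 + 135/2 - 5/27) = 36894 - 1*3797/54 = 36894 - 3797/54 = 1988479/54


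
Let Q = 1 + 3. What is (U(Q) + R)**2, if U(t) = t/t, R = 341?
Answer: 116964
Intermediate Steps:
Q = 4
U(t) = 1
(U(Q) + R)**2 = (1 + 341)**2 = 342**2 = 116964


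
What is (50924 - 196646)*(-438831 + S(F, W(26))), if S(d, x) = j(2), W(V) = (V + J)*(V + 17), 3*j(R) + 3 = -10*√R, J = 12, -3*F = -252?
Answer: 63947476704 + 485740*√2 ≈ 6.3948e+10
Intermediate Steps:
F = 84 (F = -⅓*(-252) = 84)
j(R) = -1 - 10*√R/3 (j(R) = -1 + (-10*√R)/3 = -1 - 10*√R/3)
W(V) = (12 + V)*(17 + V) (W(V) = (V + 12)*(V + 17) = (12 + V)*(17 + V))
S(d, x) = -1 - 10*√2/3
(50924 - 196646)*(-438831 + S(F, W(26))) = (50924 - 196646)*(-438831 + (-1 - 10*√2/3)) = -145722*(-438832 - 10*√2/3) = 63947476704 + 485740*√2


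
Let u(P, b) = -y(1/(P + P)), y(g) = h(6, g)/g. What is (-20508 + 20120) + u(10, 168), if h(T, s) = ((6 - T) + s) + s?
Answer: -390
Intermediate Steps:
h(T, s) = 6 - T + 2*s (h(T, s) = (6 + s - T) + s = 6 - T + 2*s)
y(g) = 2 (y(g) = (6 - 1*6 + 2*g)/g = (6 - 6 + 2*g)/g = (2*g)/g = 2)
u(P, b) = -2 (u(P, b) = -1*2 = -2)
(-20508 + 20120) + u(10, 168) = (-20508 + 20120) - 2 = -388 - 2 = -390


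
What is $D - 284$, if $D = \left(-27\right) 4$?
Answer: $-392$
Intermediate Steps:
$D = -108$
$D - 284 = -108 - 284 = -392$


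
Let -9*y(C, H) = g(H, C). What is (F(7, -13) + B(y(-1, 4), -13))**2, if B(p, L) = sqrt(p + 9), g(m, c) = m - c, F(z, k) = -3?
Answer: 157/9 - 4*sqrt(19) ≈ 0.0088487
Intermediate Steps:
y(C, H) = -H/9 + C/9 (y(C, H) = -(H - C)/9 = -H/9 + C/9)
B(p, L) = sqrt(9 + p)
(F(7, -13) + B(y(-1, 4), -13))**2 = (-3 + sqrt(9 + (-1/9*4 + (1/9)*(-1))))**2 = (-3 + sqrt(9 + (-4/9 - 1/9)))**2 = (-3 + sqrt(9 - 5/9))**2 = (-3 + sqrt(76/9))**2 = (-3 + 2*sqrt(19)/3)**2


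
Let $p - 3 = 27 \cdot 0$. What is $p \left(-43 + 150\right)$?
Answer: $321$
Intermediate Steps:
$p = 3$ ($p = 3 + 27 \cdot 0 = 3 + 0 = 3$)
$p \left(-43 + 150\right) = 3 \left(-43 + 150\right) = 3 \cdot 107 = 321$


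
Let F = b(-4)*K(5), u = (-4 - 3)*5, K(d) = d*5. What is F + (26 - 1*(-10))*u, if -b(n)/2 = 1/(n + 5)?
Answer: -1310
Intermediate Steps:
K(d) = 5*d
b(n) = -2/(5 + n) (b(n) = -2/(n + 5) = -2/(5 + n))
u = -35 (u = -7*5 = -35)
F = -50 (F = (-2/(5 - 4))*(5*5) = -2/1*25 = -2*1*25 = -2*25 = -50)
F + (26 - 1*(-10))*u = -50 + (26 - 1*(-10))*(-35) = -50 + (26 + 10)*(-35) = -50 + 36*(-35) = -50 - 1260 = -1310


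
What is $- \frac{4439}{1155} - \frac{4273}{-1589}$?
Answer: $- \frac{302608}{262185} \approx -1.1542$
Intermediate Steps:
$- \frac{4439}{1155} - \frac{4273}{-1589} = \left(-4439\right) \frac{1}{1155} - - \frac{4273}{1589} = - \frac{4439}{1155} + \frac{4273}{1589} = - \frac{302608}{262185}$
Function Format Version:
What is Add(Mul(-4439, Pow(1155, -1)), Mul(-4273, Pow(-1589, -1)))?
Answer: Rational(-302608, 262185) ≈ -1.1542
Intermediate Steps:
Add(Mul(-4439, Pow(1155, -1)), Mul(-4273, Pow(-1589, -1))) = Add(Mul(-4439, Rational(1, 1155)), Mul(-4273, Rational(-1, 1589))) = Add(Rational(-4439, 1155), Rational(4273, 1589)) = Rational(-302608, 262185)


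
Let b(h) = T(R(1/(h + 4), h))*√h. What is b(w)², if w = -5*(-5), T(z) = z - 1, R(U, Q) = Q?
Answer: 14400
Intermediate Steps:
T(z) = -1 + z
w = 25
b(h) = √h*(-1 + h) (b(h) = (-1 + h)*√h = √h*(-1 + h))
b(w)² = (√25*(-1 + 25))² = (5*24)² = 120² = 14400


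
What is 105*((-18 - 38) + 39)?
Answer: -1785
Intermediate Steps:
105*((-18 - 38) + 39) = 105*(-56 + 39) = 105*(-17) = -1785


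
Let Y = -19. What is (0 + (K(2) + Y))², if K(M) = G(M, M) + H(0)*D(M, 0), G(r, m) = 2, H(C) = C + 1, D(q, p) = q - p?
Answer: 225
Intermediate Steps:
H(C) = 1 + C
K(M) = 2 + M (K(M) = 2 + (1 + 0)*(M - 1*0) = 2 + 1*(M + 0) = 2 + 1*M = 2 + M)
(0 + (K(2) + Y))² = (0 + ((2 + 2) - 19))² = (0 + (4 - 19))² = (0 - 15)² = (-15)² = 225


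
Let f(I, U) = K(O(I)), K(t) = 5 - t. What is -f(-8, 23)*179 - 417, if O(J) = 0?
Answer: -1312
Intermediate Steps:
f(I, U) = 5 (f(I, U) = 5 - 1*0 = 5 + 0 = 5)
-f(-8, 23)*179 - 417 = -1*5*179 - 417 = -5*179 - 417 = -895 - 417 = -1312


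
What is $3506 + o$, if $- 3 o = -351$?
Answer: $3623$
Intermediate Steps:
$o = 117$ ($o = \left(- \frac{1}{3}\right) \left(-351\right) = 117$)
$3506 + o = 3506 + 117 = 3623$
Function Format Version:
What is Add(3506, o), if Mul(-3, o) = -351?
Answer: 3623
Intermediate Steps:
o = 117 (o = Mul(Rational(-1, 3), -351) = 117)
Add(3506, o) = Add(3506, 117) = 3623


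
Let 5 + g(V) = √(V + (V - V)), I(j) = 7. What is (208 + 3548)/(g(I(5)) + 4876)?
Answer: 3049246/3954439 - 626*√7/3954439 ≈ 0.77068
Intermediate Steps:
g(V) = -5 + √V (g(V) = -5 + √(V + (V - V)) = -5 + √(V + 0) = -5 + √V)
(208 + 3548)/(g(I(5)) + 4876) = (208 + 3548)/((-5 + √7) + 4876) = 3756/(4871 + √7)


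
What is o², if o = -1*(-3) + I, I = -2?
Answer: 1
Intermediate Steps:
o = 1 (o = -1*(-3) - 2 = 3 - 2 = 1)
o² = 1² = 1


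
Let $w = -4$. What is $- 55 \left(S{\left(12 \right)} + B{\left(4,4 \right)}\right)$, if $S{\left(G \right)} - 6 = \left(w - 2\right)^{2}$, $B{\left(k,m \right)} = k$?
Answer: $-2530$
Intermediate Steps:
$S{\left(G \right)} = 42$ ($S{\left(G \right)} = 6 + \left(-4 - 2\right)^{2} = 6 + \left(-6\right)^{2} = 6 + 36 = 42$)
$- 55 \left(S{\left(12 \right)} + B{\left(4,4 \right)}\right) = - 55 \left(42 + 4\right) = \left(-55\right) 46 = -2530$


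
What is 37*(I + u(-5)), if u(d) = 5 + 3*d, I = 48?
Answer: 1406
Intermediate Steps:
37*(I + u(-5)) = 37*(48 + (5 + 3*(-5))) = 37*(48 + (5 - 15)) = 37*(48 - 10) = 37*38 = 1406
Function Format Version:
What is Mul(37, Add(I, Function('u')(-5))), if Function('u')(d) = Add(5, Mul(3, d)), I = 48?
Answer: 1406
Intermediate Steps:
Mul(37, Add(I, Function('u')(-5))) = Mul(37, Add(48, Add(5, Mul(3, -5)))) = Mul(37, Add(48, Add(5, -15))) = Mul(37, Add(48, -10)) = Mul(37, 38) = 1406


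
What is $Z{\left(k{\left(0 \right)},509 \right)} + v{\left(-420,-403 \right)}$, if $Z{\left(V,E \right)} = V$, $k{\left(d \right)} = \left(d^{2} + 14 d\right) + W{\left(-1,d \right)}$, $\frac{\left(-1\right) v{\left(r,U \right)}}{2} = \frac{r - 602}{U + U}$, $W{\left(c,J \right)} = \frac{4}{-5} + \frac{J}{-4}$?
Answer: $- \frac{6722}{2015} \approx -3.336$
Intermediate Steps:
$W{\left(c,J \right)} = - \frac{4}{5} - \frac{J}{4}$ ($W{\left(c,J \right)} = 4 \left(- \frac{1}{5}\right) + J \left(- \frac{1}{4}\right) = - \frac{4}{5} - \frac{J}{4}$)
$v{\left(r,U \right)} = - \frac{-602 + r}{U}$ ($v{\left(r,U \right)} = - 2 \frac{r - 602}{U + U} = - 2 \frac{-602 + r}{2 U} = - \frac{-602 + r}{U}$)
$k{\left(d \right)} = - \frac{4}{5} + d^{2} + \frac{55 d}{4}$ ($k{\left(d \right)} = \left(d^{2} + 14 d\right) - \left(\frac{4}{5} + \frac{d}{4}\right) = - \frac{4}{5} + d^{2} + \frac{55 d}{4}$)
$Z{\left(k{\left(0 \right)},509 \right)} + v{\left(-420,-403 \right)} = \left(- \frac{4}{5} + 0^{2} + \frac{55}{4} \cdot 0\right) + \frac{602 - -420}{-403} = \left(- \frac{4}{5} + 0 + 0\right) - \frac{602 + 420}{403} = - \frac{4}{5} - \frac{1022}{403} = - \frac{6722}{2015}$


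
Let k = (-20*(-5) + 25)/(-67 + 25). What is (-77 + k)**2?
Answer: 11282881/1764 ≈ 6396.2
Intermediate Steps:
k = -125/42 (k = (100 + 25)/(-42) = 125*(-1/42) = -125/42 ≈ -2.9762)
(-77 + k)**2 = (-77 - 125/42)**2 = (-3359/42)**2 = 11282881/1764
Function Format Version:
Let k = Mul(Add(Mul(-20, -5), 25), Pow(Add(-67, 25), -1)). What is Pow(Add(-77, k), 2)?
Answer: Rational(11282881, 1764) ≈ 6396.2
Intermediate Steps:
k = Rational(-125, 42) (k = Mul(Add(100, 25), Pow(-42, -1)) = Mul(125, Rational(-1, 42)) = Rational(-125, 42) ≈ -2.9762)
Pow(Add(-77, k), 2) = Pow(Add(-77, Rational(-125, 42)), 2) = Pow(Rational(-3359, 42), 2) = Rational(11282881, 1764)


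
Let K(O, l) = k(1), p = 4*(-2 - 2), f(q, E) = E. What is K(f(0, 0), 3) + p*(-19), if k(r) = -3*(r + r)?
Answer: 298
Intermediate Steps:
k(r) = -6*r
p = -16 (p = 4*(-4) = -16)
K(O, l) = -6 (K(O, l) = -6*1 = -6)
K(f(0, 0), 3) + p*(-19) = -6 - 16*(-19) = -6 + 304 = 298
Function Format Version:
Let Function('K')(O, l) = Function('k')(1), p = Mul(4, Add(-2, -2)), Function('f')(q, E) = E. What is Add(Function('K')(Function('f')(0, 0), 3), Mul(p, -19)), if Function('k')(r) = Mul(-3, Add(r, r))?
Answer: 298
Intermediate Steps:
Function('k')(r) = Mul(-6, r) (Function('k')(r) = Mul(-3, Mul(2, r)) = Mul(-6, r))
p = -16 (p = Mul(4, -4) = -16)
Function('K')(O, l) = -6 (Function('K')(O, l) = Mul(-6, 1) = -6)
Add(Function('K')(Function('f')(0, 0), 3), Mul(p, -19)) = Add(-6, Mul(-16, -19)) = Add(-6, 304) = 298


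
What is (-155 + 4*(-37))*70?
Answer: -21210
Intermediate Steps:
(-155 + 4*(-37))*70 = (-155 - 148)*70 = -303*70 = -21210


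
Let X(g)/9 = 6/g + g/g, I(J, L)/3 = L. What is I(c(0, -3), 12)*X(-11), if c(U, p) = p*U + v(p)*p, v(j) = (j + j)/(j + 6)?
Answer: 1620/11 ≈ 147.27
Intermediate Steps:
v(j) = 2*j/(6 + j) (v(j) = (2*j)/(6 + j) = 2*j/(6 + j))
c(U, p) = U*p + 2*p²/(6 + p) (c(U, p) = p*U + (2*p/(6 + p))*p = U*p + 2*p²/(6 + p))
I(J, L) = 3*L
X(g) = 9 + 54/g (X(g) = 9*(6/g + g/g) = 9*(6/g + 1) = 9*(1 + 6/g) = 9 + 54/g)
I(c(0, -3), 12)*X(-11) = (3*12)*(9 + 54/(-11)) = 36*(9 + 54*(-1/11)) = 36*(9 - 54/11) = 36*(45/11) = 1620/11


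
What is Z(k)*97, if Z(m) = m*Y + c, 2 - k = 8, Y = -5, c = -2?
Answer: 2716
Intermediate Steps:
k = -6 (k = 2 - 1*8 = 2 - 8 = -6)
Z(m) = -2 - 5*m (Z(m) = m*(-5) - 2 = -5*m - 2 = -2 - 5*m)
Z(k)*97 = (-2 - 5*(-6))*97 = (-2 + 30)*97 = 28*97 = 2716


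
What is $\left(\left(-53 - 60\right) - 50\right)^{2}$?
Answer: $26569$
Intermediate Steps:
$\left(\left(-53 - 60\right) - 50\right)^{2} = \left(-113 - 50\right)^{2} = \left(-163\right)^{2} = 26569$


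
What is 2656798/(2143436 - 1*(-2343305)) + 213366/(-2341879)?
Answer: 5264581463236/10507404526339 ≈ 0.50104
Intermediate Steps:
2656798/(2143436 - 1*(-2343305)) + 213366/(-2341879) = 2656798/(2143436 + 2343305) + 213366*(-1/2341879) = 2656798/4486741 - 213366/2341879 = 5264581463236/10507404526339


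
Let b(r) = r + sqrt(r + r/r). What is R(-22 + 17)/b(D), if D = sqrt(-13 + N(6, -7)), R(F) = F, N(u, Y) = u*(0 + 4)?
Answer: -5/(sqrt(11) + sqrt(1 + sqrt(11))) ≈ -0.92691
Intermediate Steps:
N(u, Y) = 4*u (N(u, Y) = u*4 = 4*u)
D = sqrt(11) (D = sqrt(-13 + 4*6) = sqrt(-13 + 24) = sqrt(11) ≈ 3.3166)
b(r) = r + sqrt(1 + r) (b(r) = r + sqrt(r + 1) = r + sqrt(1 + r))
R(-22 + 17)/b(D) = (-22 + 17)/(sqrt(11) + sqrt(1 + sqrt(11))) = -5/(sqrt(11) + sqrt(1 + sqrt(11)))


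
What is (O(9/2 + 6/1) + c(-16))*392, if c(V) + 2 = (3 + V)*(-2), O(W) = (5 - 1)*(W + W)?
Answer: 42336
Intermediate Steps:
O(W) = 8*W (O(W) = 4*(2*W) = 8*W)
c(V) = -8 - 2*V (c(V) = -2 + (3 + V)*(-2) = -2 + (-6 - 2*V) = -8 - 2*V)
(O(9/2 + 6/1) + c(-16))*392 = (8*(9/2 + 6/1) + (-8 - 2*(-16)))*392 = (8*(9*(½) + 6*1) + (-8 + 32))*392 = (8*(9/2 + 6) + 24)*392 = (8*(21/2) + 24)*392 = (84 + 24)*392 = 108*392 = 42336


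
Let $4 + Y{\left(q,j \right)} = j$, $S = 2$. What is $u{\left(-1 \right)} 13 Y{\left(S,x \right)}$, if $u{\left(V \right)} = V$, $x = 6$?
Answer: $-26$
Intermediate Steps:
$Y{\left(q,j \right)} = -4 + j$
$u{\left(-1 \right)} 13 Y{\left(S,x \right)} = \left(-1\right) 13 \left(-4 + 6\right) = \left(-13\right) 2 = -26$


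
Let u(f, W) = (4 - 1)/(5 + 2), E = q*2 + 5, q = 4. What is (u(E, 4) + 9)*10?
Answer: 660/7 ≈ 94.286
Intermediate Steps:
E = 13 (E = 4*2 + 5 = 8 + 5 = 13)
u(f, W) = 3/7
(u(E, 4) + 9)*10 = (3/7 + 9)*10 = (66/7)*10 = 660/7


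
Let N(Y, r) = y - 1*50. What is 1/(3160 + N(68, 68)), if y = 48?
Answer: 1/3158 ≈ 0.00031666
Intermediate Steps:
N(Y, r) = -2 (N(Y, r) = 48 - 1*50 = 48 - 50 = -2)
1/(3160 + N(68, 68)) = 1/(3160 - 2) = 1/3158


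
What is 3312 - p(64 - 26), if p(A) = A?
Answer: 3274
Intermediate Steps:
3312 - p(64 - 26) = 3312 - (64 - 26) = 3312 - 1*38 = 3312 - 38 = 3274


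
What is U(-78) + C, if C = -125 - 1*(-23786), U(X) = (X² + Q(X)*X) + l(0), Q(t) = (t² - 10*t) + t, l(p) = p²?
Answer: -499563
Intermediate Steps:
Q(t) = t² - 9*t
U(X) = X² + X²*(-9 + X) (U(X) = (X² + (X*(-9 + X))*X) + 0² = (X² + X²*(-9 + X)) + 0 = X² + X²*(-9 + X))
C = 23661 (C = -125 + 23786 = 23661)
U(-78) + C = (-78)²*(-8 - 78) + 23661 = 6084*(-86) + 23661 = -523224 + 23661 = -499563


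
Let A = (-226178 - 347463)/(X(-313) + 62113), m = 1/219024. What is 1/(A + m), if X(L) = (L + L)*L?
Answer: -18839787408/41880296111 ≈ -0.44985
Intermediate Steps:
X(L) = 2*L**2 (X(L) = (2*L)*L = 2*L**2)
m = 1/219024 ≈ 4.5657e-6
A = -573641/258051 (A = (-226178 - 347463)/(2*(-313)**2 + 62113) = -573641/(2*97969 + 62113) = -573641/(195938 + 62113) = -573641/258051 ≈ -2.2230)
1/(A + m) = 1/(-573641/258051 + 1/219024) = 1/(-41880296111/18839787408) = -18839787408/41880296111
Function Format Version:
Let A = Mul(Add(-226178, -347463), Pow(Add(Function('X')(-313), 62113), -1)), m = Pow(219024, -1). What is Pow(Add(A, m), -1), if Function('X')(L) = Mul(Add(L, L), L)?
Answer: Rational(-18839787408, 41880296111) ≈ -0.44985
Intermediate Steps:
Function('X')(L) = Mul(2, Pow(L, 2)) (Function('X')(L) = Mul(Mul(2, L), L) = Mul(2, Pow(L, 2)))
m = Rational(1, 219024) ≈ 4.5657e-6
A = Rational(-573641, 258051) (A = Mul(Add(-226178, -347463), Pow(Add(Mul(2, Pow(-313, 2)), 62113), -1)) = Mul(-573641, Pow(Add(Mul(2, 97969), 62113), -1)) = Mul(-573641, Pow(Add(195938, 62113), -1)) = Mul(-573641, Pow(258051, -1)) = Mul(-573641, Rational(1, 258051)) = Rational(-573641, 258051) ≈ -2.2230)
Pow(Add(A, m), -1) = Pow(Add(Rational(-573641, 258051), Rational(1, 219024)), -1) = Pow(Rational(-41880296111, 18839787408), -1) = Rational(-18839787408, 41880296111)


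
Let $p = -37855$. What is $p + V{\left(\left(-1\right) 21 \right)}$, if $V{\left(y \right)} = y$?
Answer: $-37876$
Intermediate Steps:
$p + V{\left(\left(-1\right) 21 \right)} = -37855 - 21 = -37876$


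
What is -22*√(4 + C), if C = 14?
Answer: -66*√2 ≈ -93.338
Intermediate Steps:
-22*√(4 + C) = -22*√(4 + 14) = -66*√2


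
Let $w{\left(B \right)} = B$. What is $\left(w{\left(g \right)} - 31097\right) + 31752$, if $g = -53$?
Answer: $602$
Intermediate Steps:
$\left(w{\left(g \right)} - 31097\right) + 31752 = \left(-53 - 31097\right) + 31752 = -31150 + 31752 = 602$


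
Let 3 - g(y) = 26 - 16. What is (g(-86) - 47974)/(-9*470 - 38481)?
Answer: 47981/42711 ≈ 1.1234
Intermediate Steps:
g(y) = -7 (g(y) = 3 - (26 - 16) = 3 - 1*10 = 3 - 10 = -7)
(g(-86) - 47974)/(-9*470 - 38481) = (-7 - 47974)/(-9*470 - 38481) = -47981/(-4230 - 38481) = -47981/(-42711) = -47981*(-1/42711) = 47981/42711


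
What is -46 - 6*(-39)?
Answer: 188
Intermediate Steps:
-46 - 6*(-39) = -46 + 234 = 188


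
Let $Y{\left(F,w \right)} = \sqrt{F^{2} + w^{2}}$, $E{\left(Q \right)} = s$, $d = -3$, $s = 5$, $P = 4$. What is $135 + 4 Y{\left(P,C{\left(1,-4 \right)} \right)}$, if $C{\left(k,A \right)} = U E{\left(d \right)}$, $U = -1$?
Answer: $135 + 4 \sqrt{41} \approx 160.61$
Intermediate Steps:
$E{\left(Q \right)} = 5$
$C{\left(k,A \right)} = -5$ ($C{\left(k,A \right)} = \left(-1\right) 5 = -5$)
$135 + 4 Y{\left(P,C{\left(1,-4 \right)} \right)} = 135 + 4 \sqrt{4^{2} + \left(-5\right)^{2}} = 135 + 4 \sqrt{16 + 25} = 135 + 4 \sqrt{41}$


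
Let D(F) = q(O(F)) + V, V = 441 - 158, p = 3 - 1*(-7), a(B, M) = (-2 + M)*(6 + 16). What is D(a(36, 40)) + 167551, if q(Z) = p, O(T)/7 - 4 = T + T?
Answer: 167844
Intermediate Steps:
O(T) = 28 + 14*T (O(T) = 28 + 7*(T + T) = 28 + 7*(2*T) = 28 + 14*T)
a(B, M) = -44 + 22*M (a(B, M) = (-2 + M)*22 = -44 + 22*M)
p = 10 (p = 3 + 7 = 10)
q(Z) = 10
V = 283
D(F) = 293 (D(F) = 10 + 283 = 293)
D(a(36, 40)) + 167551 = 293 + 167551 = 167844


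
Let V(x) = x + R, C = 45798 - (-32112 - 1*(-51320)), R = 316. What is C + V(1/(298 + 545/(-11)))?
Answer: 73534109/2733 ≈ 26906.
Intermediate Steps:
C = 26590 (C = 45798 - (-32112 + 51320) = 45798 - 1*19208 = 45798 - 19208 = 26590)
V(x) = 316 + x (V(x) = x + 316 = 316 + x)
C + V(1/(298 + 545/(-11))) = 26590 + (316 + 1/(298 + 545/(-11))) = 26590 + (316 + 1/(298 + 545*(-1/11))) = 26590 + (316 + 1/(298 - 545/11)) = 26590 + (316 + 1/(2733/11)) = 26590 + (316 + 11/2733) = 26590 + 863639/2733 = 73534109/2733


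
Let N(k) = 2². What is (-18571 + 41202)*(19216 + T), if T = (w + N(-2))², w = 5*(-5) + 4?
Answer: 441417655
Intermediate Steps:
N(k) = 4
w = -21 (w = -25 + 4 = -21)
T = 289 (T = (-21 + 4)² = (-17)² = 289)
(-18571 + 41202)*(19216 + T) = (-18571 + 41202)*(19216 + 289) = 22631*19505 = 441417655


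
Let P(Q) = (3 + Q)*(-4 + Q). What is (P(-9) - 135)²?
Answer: 3249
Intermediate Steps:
P(Q) = (-4 + Q)*(3 + Q)
(P(-9) - 135)² = ((-12 + (-9)² - 1*(-9)) - 135)² = ((-12 + 81 + 9) - 135)² = (78 - 135)² = (-57)² = 3249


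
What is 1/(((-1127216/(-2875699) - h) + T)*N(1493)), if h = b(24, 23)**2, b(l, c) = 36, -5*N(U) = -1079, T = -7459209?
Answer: -14378495/23149044726400541 ≈ -6.2113e-10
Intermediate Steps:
N(U) = 1079/5 (N(U) = -1/5*(-1079) = 1079/5)
h = 1296 (h = 36**2 = 1296)
1/(((-1127216/(-2875699) - h) + T)*N(1493)) = 1/(((-1127216/(-2875699) - 1*1296) - 7459209)*(1079/5)) = (5/1079)/((-1127216*(-1/2875699) - 1296) - 7459209) = (5/1079)/((1127216/2875699 - 1296) - 7459209) = (5/1079)/(-3725778688/2875699 - 7459209) = (5/1079)/(-21454165640779/2875699) = -2875699/21454165640779*5/1079 = -14378495/23149044726400541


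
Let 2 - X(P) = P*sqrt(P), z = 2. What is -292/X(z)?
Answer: 146 + 146*sqrt(2) ≈ 352.48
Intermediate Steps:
X(P) = 2 - P**(3/2) (X(P) = 2 - P*sqrt(P) = 2 - P**(3/2))
-292/X(z) = -292/(2 - 2**(3/2)) = -292/(2 - 2*sqrt(2))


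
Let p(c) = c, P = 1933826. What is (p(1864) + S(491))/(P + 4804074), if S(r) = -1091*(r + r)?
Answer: -534749/3368950 ≈ -0.15873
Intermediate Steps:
S(r) = -2182*r
(p(1864) + S(491))/(P + 4804074) = (1864 - 2182*491)/(1933826 + 4804074) = (1864 - 1071362)/6737900 = -1069498*1/6737900 = -534749/3368950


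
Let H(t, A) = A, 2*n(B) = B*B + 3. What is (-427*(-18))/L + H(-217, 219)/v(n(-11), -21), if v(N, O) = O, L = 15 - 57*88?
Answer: -139625/11669 ≈ -11.965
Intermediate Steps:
n(B) = 3/2 + B²/2 (n(B) = (B*B + 3)/2 = (B² + 3)/2 = (3 + B²)/2 = 3/2 + B²/2)
L = -5001 (L = 15 - 5016 = -5001)
(-427*(-18))/L + H(-217, 219)/v(n(-11), -21) = -427*(-18)/(-5001) + 219/(-21) = 7686*(-1/5001) + 219*(-1/21) = -2562/1667 - 73/7 = -139625/11669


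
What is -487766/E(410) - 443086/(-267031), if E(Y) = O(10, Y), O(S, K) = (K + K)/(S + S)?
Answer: -130230476220/10948271 ≈ -11895.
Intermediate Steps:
O(S, K) = K/S (O(S, K) = (2*K)/((2*S)) = (2*K)*(1/(2*S)) = K/S)
E(Y) = Y/10
-487766/E(410) - 443086/(-267031) = -487766/((⅒)*410) - 443086/(-267031) = -487766/41 - 443086*(-1/267031) = -487766*1/41 + 443086/267031 = -487766/41 + 443086/267031 = -130230476220/10948271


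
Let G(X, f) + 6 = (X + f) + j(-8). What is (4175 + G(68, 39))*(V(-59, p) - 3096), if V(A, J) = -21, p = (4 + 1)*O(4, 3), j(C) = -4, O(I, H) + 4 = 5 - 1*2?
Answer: -13315824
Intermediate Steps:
O(I, H) = -1 (O(I, H) = -4 + (5 - 1*2) = -4 + (5 - 2) = -4 + 3 = -1)
p = -5 (p = (4 + 1)*(-1) = 5*(-1) = -5)
G(X, f) = -10 + X + f (G(X, f) = -6 + ((X + f) - 4) = -6 + (-4 + X + f) = -10 + X + f)
(4175 + G(68, 39))*(V(-59, p) - 3096) = (4175 + (-10 + 68 + 39))*(-21 - 3096) = (4175 + 97)*(-3117) = 4272*(-3117) = -13315824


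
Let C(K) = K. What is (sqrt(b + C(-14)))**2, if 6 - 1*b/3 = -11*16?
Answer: 532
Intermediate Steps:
b = 546 (b = 18 - (-33)*16 = 18 - 3*(-176) = 18 + 528 = 546)
(sqrt(b + C(-14)))**2 = (sqrt(546 - 14))**2 = (sqrt(532))**2 = (2*sqrt(133))**2 = 532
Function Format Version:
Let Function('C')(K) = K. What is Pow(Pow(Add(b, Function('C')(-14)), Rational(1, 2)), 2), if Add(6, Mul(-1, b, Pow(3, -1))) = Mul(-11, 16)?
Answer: 532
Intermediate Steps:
b = 546 (b = Add(18, Mul(-3, Mul(-11, 16))) = Add(18, Mul(-3, -176)) = Add(18, 528) = 546)
Pow(Pow(Add(b, Function('C')(-14)), Rational(1, 2)), 2) = Pow(Pow(Add(546, -14), Rational(1, 2)), 2) = Pow(Pow(532, Rational(1, 2)), 2) = Pow(Mul(2, Pow(133, Rational(1, 2))), 2) = 532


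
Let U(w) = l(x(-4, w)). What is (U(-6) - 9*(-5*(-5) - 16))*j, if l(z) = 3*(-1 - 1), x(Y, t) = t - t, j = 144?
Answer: -12528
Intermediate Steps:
x(Y, t) = 0
l(z) = -6 (l(z) = 3*(-2) = -6)
U(w) = -6
(U(-6) - 9*(-5*(-5) - 16))*j = (-6 - 9*(-5*(-5) - 16))*144 = (-6 - 9*(25 - 16))*144 = (-6 - 9*9)*144 = (-6 - 81)*144 = -87*144 = -12528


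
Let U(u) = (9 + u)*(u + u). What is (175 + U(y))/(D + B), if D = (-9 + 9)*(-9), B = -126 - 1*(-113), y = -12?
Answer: -19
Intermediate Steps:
B = -13 (B = -126 + 113 = -13)
U(u) = 2*u*(9 + u) (U(u) = (9 + u)*(2*u) = 2*u*(9 + u))
D = 0 (D = 0*(-9) = 0)
(175 + U(y))/(D + B) = (175 + 2*(-12)*(9 - 12))/(0 - 13) = (175 + 2*(-12)*(-3))/(-13) = (175 + 72)*(-1/13) = 247*(-1/13) = -19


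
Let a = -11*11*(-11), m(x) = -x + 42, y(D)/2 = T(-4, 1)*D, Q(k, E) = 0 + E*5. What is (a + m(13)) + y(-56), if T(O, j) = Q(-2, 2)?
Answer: 240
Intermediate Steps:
Q(k, E) = 5*E (Q(k, E) = 0 + 5*E = 5*E)
T(O, j) = 10 (T(O, j) = 5*2 = 10)
y(D) = 20*D (y(D) = 2*(10*D) = 20*D)
m(x) = 42 - x
a = 1331 (a = -121*(-11) = 1331)
(a + m(13)) + y(-56) = (1331 + (42 - 1*13)) + 20*(-56) = (1331 + (42 - 13)) - 1120 = (1331 + 29) - 1120 = 1360 - 1120 = 240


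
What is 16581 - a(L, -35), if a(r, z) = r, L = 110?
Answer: 16471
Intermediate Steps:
16581 - a(L, -35) = 16581 - 1*110 = 16581 - 110 = 16471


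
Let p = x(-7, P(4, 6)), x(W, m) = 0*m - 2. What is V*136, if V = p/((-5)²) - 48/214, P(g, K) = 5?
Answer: -110704/2675 ≈ -41.385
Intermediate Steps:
x(W, m) = -2 (x(W, m) = 0 - 2 = -2)
p = -2
V = -814/2675 (V = -2/((-5)²) - 48/214 = -2/25 - 48*1/214 = -2*1/25 - 24/107 = -2/25 - 24/107 = -814/2675 ≈ -0.30430)
V*136 = -814/2675*136 = -110704/2675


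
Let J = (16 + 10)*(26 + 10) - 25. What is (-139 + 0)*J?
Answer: -126629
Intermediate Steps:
J = 911 (J = 26*36 - 25 = 936 - 25 = 911)
(-139 + 0)*J = (-139 + 0)*911 = -139*911 = -126629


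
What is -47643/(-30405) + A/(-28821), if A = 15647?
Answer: 299123956/292100835 ≈ 1.0240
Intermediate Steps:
-47643/(-30405) + A/(-28821) = -47643/(-30405) + 15647/(-28821) = -47643*(-1/30405) + 15647*(-1/28821) = 15881/10135 - 15647/28821 = 299123956/292100835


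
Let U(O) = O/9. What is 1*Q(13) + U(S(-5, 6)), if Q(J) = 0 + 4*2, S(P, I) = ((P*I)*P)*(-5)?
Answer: -226/3 ≈ -75.333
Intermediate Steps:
S(P, I) = -5*I*P² (S(P, I) = ((I*P)*P)*(-5) = (I*P²)*(-5) = -5*I*P²)
U(O) = O/9 (U(O) = O*(⅑) = O/9)
Q(J) = 8 (Q(J) = 0 + 8 = 8)
1*Q(13) + U(S(-5, 6)) = 1*8 + (-5*6*(-5)²)/9 = 8 + (-5*6*25)/9 = 8 + (⅑)*(-750) = 8 - 250/3 = -226/3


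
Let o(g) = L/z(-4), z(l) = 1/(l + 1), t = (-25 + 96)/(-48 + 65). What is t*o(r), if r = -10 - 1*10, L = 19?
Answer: -4047/17 ≈ -238.06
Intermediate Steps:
t = 71/17 ≈ 4.1765
z(l) = 1/(1 + l)
r = -20 (r = -10 - 10 = -20)
o(g) = -57 (o(g) = 19/(1/(1 - 4)) = 19/(1/(-3)) = 19/(-⅓) = 19*(-3) = -57)
t*o(r) = (71/17)*(-57) = -4047/17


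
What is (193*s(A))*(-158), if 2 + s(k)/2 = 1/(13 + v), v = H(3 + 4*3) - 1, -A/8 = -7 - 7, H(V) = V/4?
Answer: 7440536/63 ≈ 1.1810e+5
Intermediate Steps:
H(V) = V/4 (H(V) = V*(¼) = V/4)
A = 112 (A = -8*(-7 - 7) = -8*(-14) = 112)
v = 11/4 (v = (3 + 4*3)/4 - 1 = (3 + 12)/4 - 1 = (¼)*15 - 1 = 15/4 - 1 = 11/4 ≈ 2.7500)
s(k) = -244/63 (s(k) = -4 + 2/(13 + 11/4) = -4 + 2/(63/4) = -4 + 2*(4/63) = -4 + 8/63 = -244/63)
(193*s(A))*(-158) = (193*(-244/63))*(-158) = -47092/63*(-158) = 7440536/63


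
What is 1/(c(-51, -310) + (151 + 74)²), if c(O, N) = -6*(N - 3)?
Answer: 1/52503 ≈ 1.9047e-5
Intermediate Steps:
c(O, N) = 18 - 6*N (c(O, N) = -6*(-3 + N) = 18 - 6*N)
1/(c(-51, -310) + (151 + 74)²) = 1/((18 - 6*(-310)) + (151 + 74)²) = 1/((18 + 1860) + 225²) = 1/(1878 + 50625) = 1/52503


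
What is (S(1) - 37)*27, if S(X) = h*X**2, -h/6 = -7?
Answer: 135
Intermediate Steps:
h = 42 (h = -6*(-7) = 42)
S(X) = 42*X**2
(S(1) - 37)*27 = (42*1**2 - 37)*27 = (42*1 - 37)*27 = (42 - 37)*27 = 5*27 = 135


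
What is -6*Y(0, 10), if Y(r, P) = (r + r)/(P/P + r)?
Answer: 0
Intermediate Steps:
Y(r, P) = 2*r/(1 + r) (Y(r, P) = (2*r)/(1 + r) = 2*r/(1 + r))
-6*Y(0, 10) = -12*0/(1 + 0) = -12*0/1 = -12*0 = -6*0 = 0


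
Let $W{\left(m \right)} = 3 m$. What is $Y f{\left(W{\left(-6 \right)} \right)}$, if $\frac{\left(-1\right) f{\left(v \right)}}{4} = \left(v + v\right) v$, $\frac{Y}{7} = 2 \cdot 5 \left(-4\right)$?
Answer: $725760$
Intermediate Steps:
$Y = -280$ ($Y = 7 \cdot 2 \cdot 5 \left(-4\right) = 7 \cdot 10 \left(-4\right) = 7 \left(-40\right) = -280$)
$f{\left(v \right)} = - 8 v^{2}$ ($f{\left(v \right)} = - 4 \left(v + v\right) v = - 4 \cdot 2 v v = - 4 \cdot 2 v^{2} = - 8 v^{2}$)
$Y f{\left(W{\left(-6 \right)} \right)} = - 280 \left(- 8 \left(3 \left(-6\right)\right)^{2}\right) = - 280 \left(- 8 \left(-18\right)^{2}\right) = - 280 \left(\left(-8\right) 324\right) = \left(-280\right) \left(-2592\right) = 725760$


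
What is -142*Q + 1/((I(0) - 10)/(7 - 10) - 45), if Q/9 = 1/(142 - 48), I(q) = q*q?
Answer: -80016/5875 ≈ -13.620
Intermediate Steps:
I(q) = q²
Q = 9/94 (Q = 9/(142 - 48) = 9/94 ≈ 0.095745)
-142*Q + 1/((I(0) - 10)/(7 - 10) - 45) = -142*9/94 + 1/((0² - 10)/(7 - 10) - 45) = -639/47 + 1/((0 - 10)/(-3) - 45) = -639/47 + 1/(-10*(-⅓) - 45) = -639/47 + 1/(10/3 - 45) = -639/47 + 1/(-125/3) = -639/47 - 3/125 = -80016/5875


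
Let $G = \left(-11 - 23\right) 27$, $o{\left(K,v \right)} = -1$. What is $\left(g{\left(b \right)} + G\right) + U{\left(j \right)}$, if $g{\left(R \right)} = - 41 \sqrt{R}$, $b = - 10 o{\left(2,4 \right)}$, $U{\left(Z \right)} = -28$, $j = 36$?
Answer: $-946 - 41 \sqrt{10} \approx -1075.7$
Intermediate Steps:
$G = -918$ ($G = \left(-34\right) 27 = -918$)
$b = 10$ ($b = \left(-10\right) \left(-1\right) = 10$)
$\left(g{\left(b \right)} + G\right) + U{\left(j \right)} = \left(- 41 \sqrt{10} - 918\right) - 28 = \left(-918 - 41 \sqrt{10}\right) - 28 = -946 - 41 \sqrt{10}$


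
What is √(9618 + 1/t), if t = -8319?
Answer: √665621000979/8319 ≈ 98.071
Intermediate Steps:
√(9618 + 1/t) = √(9618 + 1/(-8319)) = √(9618 - 1/8319) = √(80012141/8319) = √665621000979/8319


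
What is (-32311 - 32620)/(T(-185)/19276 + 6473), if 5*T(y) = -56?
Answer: -1564512445/155966921 ≈ -10.031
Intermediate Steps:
T(y) = -56/5 (T(y) = (1/5)*(-56) = -56/5)
(-32311 - 32620)/(T(-185)/19276 + 6473) = (-32311 - 32620)/(-56/5/19276 + 6473) = -64931/(-56/5*1/19276 + 6473) = -64931/(-14/24095 + 6473) = -64931/155966921/24095 = -64931*24095/155966921 = -1564512445/155966921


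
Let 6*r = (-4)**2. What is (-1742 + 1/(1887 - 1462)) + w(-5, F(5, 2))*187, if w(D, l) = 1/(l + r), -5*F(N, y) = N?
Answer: -692664/425 ≈ -1629.8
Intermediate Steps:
F(N, y) = -N/5
r = 8/3 (r = (1/6)*(-4)**2 = (1/6)*16 = 8/3 ≈ 2.6667)
w(D, l) = 1/(8/3 + l) (w(D, l) = 1/(l + 8/3) = 1/(8/3 + l))
(-1742 + 1/(1887 - 1462)) + w(-5, F(5, 2))*187 = (-1742 + 1/(1887 - 1462)) + (3/(8 + 3*(-1/5*5)))*187 = (-1742 + 1/425) + (3/(8 + 3*(-1)))*187 = (-1742 + 1/425) + (3/(8 - 3))*187 = -740349/425 + (3/5)*187 = -740349/425 + 561/5 = -692664/425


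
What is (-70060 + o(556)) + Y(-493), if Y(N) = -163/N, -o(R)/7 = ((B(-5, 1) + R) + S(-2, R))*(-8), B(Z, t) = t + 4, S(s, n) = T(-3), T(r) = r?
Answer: -19134153/493 ≈ -38812.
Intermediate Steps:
S(s, n) = -3
B(Z, t) = 4 + t
o(R) = 112 + 56*R (o(R) = -7*(((4 + 1) + R) - 3)*(-8) = -7*((5 + R) - 3)*(-8) = -7*(2 + R)*(-8) = -7*(-16 - 8*R) = 112 + 56*R)
(-70060 + o(556)) + Y(-493) = (-70060 + (112 + 56*556)) - 163/(-493) = (-70060 + (112 + 31136)) - 163*(-1/493) = (-70060 + 31248) + 163/493 = -38812 + 163/493 = -19134153/493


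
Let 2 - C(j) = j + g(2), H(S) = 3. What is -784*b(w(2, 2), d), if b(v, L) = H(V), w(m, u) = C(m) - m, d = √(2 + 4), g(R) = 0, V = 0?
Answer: -2352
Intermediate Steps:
C(j) = 2 - j (C(j) = 2 - (j + 0) = 2 - j)
d = √6 ≈ 2.4495
w(m, u) = 2 - 2*m (w(m, u) = (2 - m) - m = 2 - 2*m)
b(v, L) = 3
-784*b(w(2, 2), d) = -784*3 = -2352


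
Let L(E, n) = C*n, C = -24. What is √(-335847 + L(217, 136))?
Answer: 3*I*√37679 ≈ 582.33*I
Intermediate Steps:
L(E, n) = -24*n
√(-335847 + L(217, 136)) = √(-335847 - 24*136) = √(-335847 - 3264) = √(-339111) = 3*I*√37679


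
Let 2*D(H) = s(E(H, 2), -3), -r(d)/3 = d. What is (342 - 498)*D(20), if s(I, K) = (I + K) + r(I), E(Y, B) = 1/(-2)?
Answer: 156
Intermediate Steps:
E(Y, B) = -½
r(d) = -3*d
s(I, K) = K - 2*I (s(I, K) = (I + K) - 3*I = K - 2*I)
D(H) = -1 (D(H) = (-3 - 2*(-½))/2 = (-3 + 1)/2 = (½)*(-2) = -1)
(342 - 498)*D(20) = (342 - 498)*(-1) = -156*(-1) = 156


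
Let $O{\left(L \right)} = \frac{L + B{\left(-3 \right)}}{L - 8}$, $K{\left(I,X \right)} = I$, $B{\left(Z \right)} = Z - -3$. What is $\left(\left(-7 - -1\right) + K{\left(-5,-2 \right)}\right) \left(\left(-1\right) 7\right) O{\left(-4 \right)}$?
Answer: $\frac{77}{3} \approx 25.667$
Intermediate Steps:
$B{\left(Z \right)} = 3 + Z$ ($B{\left(Z \right)} = Z + 3 = 3 + Z$)
$O{\left(L \right)} = \frac{L}{-8 + L}$ ($O{\left(L \right)} = \frac{L + \left(3 - 3\right)}{L - 8} = \frac{L + 0}{-8 + L} = \frac{L}{-8 + L}$)
$\left(\left(-7 - -1\right) + K{\left(-5,-2 \right)}\right) \left(\left(-1\right) 7\right) O{\left(-4 \right)} = \left(\left(-7 - -1\right) - 5\right) \left(\left(-1\right) 7\right) \left(- \frac{4}{-8 - 4}\right) = \left(\left(-7 + 1\right) - 5\right) \left(-7\right) \left(- \frac{4}{-12}\right) = \left(-6 - 5\right) \left(-7\right) \left(\left(-4\right) \left(- \frac{1}{12}\right)\right) = \left(-11\right) \left(-7\right) \frac{1}{3} = 77 \cdot \frac{1}{3} = \frac{77}{3}$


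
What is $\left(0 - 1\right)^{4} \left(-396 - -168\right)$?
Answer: $-228$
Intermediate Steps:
$\left(0 - 1\right)^{4} \left(-396 - -168\right) = \left(-1\right)^{4} \left(-396 + 168\right) = 1 \left(-228\right) = -228$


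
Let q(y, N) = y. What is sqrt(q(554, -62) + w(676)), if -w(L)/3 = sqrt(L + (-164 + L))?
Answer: sqrt(554 - 18*sqrt(33)) ≈ 21.227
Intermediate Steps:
w(L) = -3*sqrt(-164 + 2*L) (w(L) = -3*sqrt(L + (-164 + L)) = -3*sqrt(-164 + 2*L))
sqrt(q(554, -62) + w(676)) = sqrt(554 - 3*sqrt(-164 + 2*676)) = sqrt(554 - 3*sqrt(-164 + 1352)) = sqrt(554 - 18*sqrt(33))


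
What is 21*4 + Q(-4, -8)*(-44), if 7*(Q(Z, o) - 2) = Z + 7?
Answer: -160/7 ≈ -22.857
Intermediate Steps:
Q(Z, o) = 3 + Z/7 (Q(Z, o) = 2 + (Z + 7)/7 = 2 + (7 + Z)/7 = 2 + (1 + Z/7) = 3 + Z/7)
21*4 + Q(-4, -8)*(-44) = 21*4 + (3 + (⅐)*(-4))*(-44) = 84 + (3 - 4/7)*(-44) = 84 + (17/7)*(-44) = 84 - 748/7 = -160/7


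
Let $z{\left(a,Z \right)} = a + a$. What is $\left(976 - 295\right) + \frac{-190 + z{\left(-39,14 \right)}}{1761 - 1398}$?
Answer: $\frac{246935}{363} \approx 680.26$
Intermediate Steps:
$z{\left(a,Z \right)} = 2 a$
$\left(976 - 295\right) + \frac{-190 + z{\left(-39,14 \right)}}{1761 - 1398} = \left(976 - 295\right) + \frac{-190 + 2 \left(-39\right)}{1761 - 1398} = 681 + \frac{-190 - 78}{363} = 681 - \frac{268}{363} = \frac{246935}{363}$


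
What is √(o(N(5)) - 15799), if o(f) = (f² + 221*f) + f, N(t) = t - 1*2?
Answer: 2*I*√3781 ≈ 122.98*I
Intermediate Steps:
N(t) = -2 + t (N(t) = t - 2 = -2 + t)
o(f) = f² + 222*f
√(o(N(5)) - 15799) = √((-2 + 5)*(222 + (-2 + 5)) - 15799) = √(3*(222 + 3) - 15799) = √(3*225 - 15799) = √(675 - 15799) = √(-15124) = 2*I*√3781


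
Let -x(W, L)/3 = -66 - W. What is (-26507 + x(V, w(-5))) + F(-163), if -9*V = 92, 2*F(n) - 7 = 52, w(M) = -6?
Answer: -157861/6 ≈ -26310.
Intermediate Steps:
F(n) = 59/2 (F(n) = 7/2 + (½)*52 = 7/2 + 26 = 59/2)
V = -92/9 (V = -⅑*92 = -92/9 ≈ -10.222)
x(W, L) = 198 + 3*W (x(W, L) = -3*(-66 - W) = 198 + 3*W)
(-26507 + x(V, w(-5))) + F(-163) = (-26507 + (198 + 3*(-92/9))) + 59/2 = (-26507 + (198 - 92/3)) + 59/2 = (-26507 + 502/3) + 59/2 = -79019/3 + 59/2 = -157861/6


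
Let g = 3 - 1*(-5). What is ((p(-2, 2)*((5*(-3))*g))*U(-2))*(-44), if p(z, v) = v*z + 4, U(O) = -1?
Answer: 0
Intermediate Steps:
g = 8 (g = 3 + 5 = 8)
p(z, v) = 4 + v*z
((p(-2, 2)*((5*(-3))*g))*U(-2))*(-44) = (((4 + 2*(-2))*((5*(-3))*8))*(-1))*(-44) = (((4 - 4)*(-15*8))*(-1))*(-44) = ((0*(-120))*(-1))*(-44) = (0*(-1))*(-44) = 0*(-44) = 0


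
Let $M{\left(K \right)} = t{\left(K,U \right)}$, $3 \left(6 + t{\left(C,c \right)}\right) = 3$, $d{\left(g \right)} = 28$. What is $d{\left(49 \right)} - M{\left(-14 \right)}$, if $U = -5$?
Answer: $33$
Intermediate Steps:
$t{\left(C,c \right)} = -5$ ($t{\left(C,c \right)} = -6 + \frac{1}{3} \cdot 3 = -6 + 1 = -5$)
$M{\left(K \right)} = -5$
$d{\left(49 \right)} - M{\left(-14 \right)} = 28 - -5 = 28 + 5 = 33$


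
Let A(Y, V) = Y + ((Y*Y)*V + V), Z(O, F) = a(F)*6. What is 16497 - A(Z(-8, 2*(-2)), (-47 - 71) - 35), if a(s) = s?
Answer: 104802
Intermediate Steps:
Z(O, F) = 6*F (Z(O, F) = F*6 = 6*F)
A(Y, V) = V + Y + V*Y² (A(Y, V) = Y + (Y²*V + V) = Y + (V*Y² + V) = Y + (V + V*Y²) = V + Y + V*Y²)
16497 - A(Z(-8, 2*(-2)), (-47 - 71) - 35) = 16497 - (((-47 - 71) - 35) + 6*(2*(-2)) + ((-47 - 71) - 35)*(6*(2*(-2)))²) = 16497 - ((-118 - 35) + 6*(-4) + (-118 - 35)*(6*(-4))²) = 16497 - (-153 - 24 - 153*(-24)²) = 16497 - (-153 - 24 - 153*576) = 16497 - (-153 - 24 - 88128) = 16497 - 1*(-88305) = 16497 + 88305 = 104802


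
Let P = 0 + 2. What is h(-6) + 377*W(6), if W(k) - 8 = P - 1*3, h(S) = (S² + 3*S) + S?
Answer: 2651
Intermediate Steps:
P = 2
h(S) = S² + 4*S
W(k) = 7 (W(k) = 8 + (2 - 1*3) = 8 + (2 - 3) = 8 - 1 = 7)
h(-6) + 377*W(6) = -6*(4 - 6) + 377*7 = -6*(-2) + 2639 = 12 + 2639 = 2651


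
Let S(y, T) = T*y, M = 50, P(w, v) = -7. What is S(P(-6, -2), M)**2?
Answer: 122500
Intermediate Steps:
S(P(-6, -2), M)**2 = (50*(-7))**2 = (-350)**2 = 122500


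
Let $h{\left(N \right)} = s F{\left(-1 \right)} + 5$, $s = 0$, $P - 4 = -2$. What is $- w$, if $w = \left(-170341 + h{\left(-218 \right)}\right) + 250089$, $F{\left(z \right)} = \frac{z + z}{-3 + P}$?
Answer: $-79753$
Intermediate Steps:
$P = 2$ ($P = 4 - 2 = 2$)
$F{\left(z \right)} = - 2 z$ ($F{\left(z \right)} = \frac{z + z}{-3 + 2} = \frac{2 z}{-1} = 2 z \left(-1\right) = - 2 z$)
$h{\left(N \right)} = 5$ ($h{\left(N \right)} = 0 \left(\left(-2\right) \left(-1\right)\right) + 5 = 0 \cdot 2 + 5 = 0 + 5 = 5$)
$w = 79753$ ($w = \left(-170341 + 5\right) + 250089 = -170336 + 250089 = 79753$)
$- w = \left(-1\right) 79753 = -79753$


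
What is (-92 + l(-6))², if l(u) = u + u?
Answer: 10816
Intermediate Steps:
l(u) = 2*u
(-92 + l(-6))² = (-92 + 2*(-6))² = (-92 - 12)² = (-104)² = 10816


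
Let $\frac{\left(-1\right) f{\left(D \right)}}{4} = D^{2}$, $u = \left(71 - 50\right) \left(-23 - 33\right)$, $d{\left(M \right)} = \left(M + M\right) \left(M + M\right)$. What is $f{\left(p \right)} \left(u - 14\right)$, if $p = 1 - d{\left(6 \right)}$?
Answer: $97337240$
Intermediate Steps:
$d{\left(M \right)} = 4 M^{2}$ ($d{\left(M \right)} = 2 M 2 M = 4 M^{2}$)
$u = -1176$ ($u = 21 \left(-56\right) = -1176$)
$p = -143$ ($p = 1 - 4 \cdot 6^{2} = 1 - 4 \cdot 36 = 1 - 144 = -143$)
$f{\left(D \right)} = - 4 D^{2}$
$f{\left(p \right)} \left(u - 14\right) = - 4 \left(-143\right)^{2} \left(-1176 - 14\right) = \left(-4\right) 20449 \left(-1190\right) = \left(-81796\right) \left(-1190\right) = 97337240$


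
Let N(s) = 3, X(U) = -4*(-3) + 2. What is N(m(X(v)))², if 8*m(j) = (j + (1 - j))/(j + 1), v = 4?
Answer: 9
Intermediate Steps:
X(U) = 14 (X(U) = 12 + 2 = 14)
m(j) = 1/(8*(1 + j)) (m(j) = ((j + (1 - j))/(j + 1))/8 = (1/(1 + j))/8 = 1/(8*(1 + j)))
N(m(X(v)))² = 3² = 9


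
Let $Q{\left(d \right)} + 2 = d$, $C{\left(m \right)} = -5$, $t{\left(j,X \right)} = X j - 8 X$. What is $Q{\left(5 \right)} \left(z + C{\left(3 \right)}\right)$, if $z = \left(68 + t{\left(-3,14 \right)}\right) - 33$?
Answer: $-372$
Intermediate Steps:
$t{\left(j,X \right)} = - 8 X + X j$
$Q{\left(d \right)} = -2 + d$
$z = -119$ ($z = \left(68 + 14 \left(-8 - 3\right)\right) - 33 = \left(68 + 14 \left(-11\right)\right) - 33 = \left(68 - 154\right) - 33 = -86 - 33 = -119$)
$Q{\left(5 \right)} \left(z + C{\left(3 \right)}\right) = \left(-2 + 5\right) \left(-119 - 5\right) = 3 \left(-124\right) = -372$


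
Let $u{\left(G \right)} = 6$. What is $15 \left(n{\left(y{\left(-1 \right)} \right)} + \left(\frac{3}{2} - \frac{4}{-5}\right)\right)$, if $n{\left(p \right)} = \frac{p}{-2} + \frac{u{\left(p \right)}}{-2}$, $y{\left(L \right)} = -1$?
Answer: $-3$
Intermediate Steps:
$n{\left(p \right)} = -3 - \frac{p}{2}$ ($n{\left(p \right)} = \frac{p}{-2} + \frac{6}{-2} = p \left(- \frac{1}{2}\right) + 6 \left(- \frac{1}{2}\right) = - \frac{p}{2} - 3 = -3 - \frac{p}{2}$)
$15 \left(n{\left(y{\left(-1 \right)} \right)} + \left(\frac{3}{2} - \frac{4}{-5}\right)\right) = 15 \left(\left(-3 - - \frac{1}{2}\right) + \left(\frac{3}{2} - \frac{4}{-5}\right)\right) = 15 \left(\left(-3 + \frac{1}{2}\right) + \left(3 \cdot \frac{1}{2} - - \frac{4}{5}\right)\right) = 15 \left(- \frac{5}{2} + \left(\frac{3}{2} + \frac{4}{5}\right)\right) = 15 \left(- \frac{5}{2} + \frac{23}{10}\right) = 15 \left(- \frac{1}{5}\right) = -3$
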